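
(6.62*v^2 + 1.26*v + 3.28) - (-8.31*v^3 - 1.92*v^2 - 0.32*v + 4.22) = 8.31*v^3 + 8.54*v^2 + 1.58*v - 0.94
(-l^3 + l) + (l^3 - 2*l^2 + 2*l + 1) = -2*l^2 + 3*l + 1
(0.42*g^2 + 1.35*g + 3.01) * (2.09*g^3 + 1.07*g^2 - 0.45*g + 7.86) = 0.8778*g^5 + 3.2709*g^4 + 7.5464*g^3 + 5.9144*g^2 + 9.2565*g + 23.6586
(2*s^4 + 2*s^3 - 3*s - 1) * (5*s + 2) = 10*s^5 + 14*s^4 + 4*s^3 - 15*s^2 - 11*s - 2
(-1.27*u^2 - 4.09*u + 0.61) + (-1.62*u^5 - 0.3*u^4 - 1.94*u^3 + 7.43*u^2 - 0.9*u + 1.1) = -1.62*u^5 - 0.3*u^4 - 1.94*u^3 + 6.16*u^2 - 4.99*u + 1.71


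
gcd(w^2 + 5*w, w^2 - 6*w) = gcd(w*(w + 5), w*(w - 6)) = w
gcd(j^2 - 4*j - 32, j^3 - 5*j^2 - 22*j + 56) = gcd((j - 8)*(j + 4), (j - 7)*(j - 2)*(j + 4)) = j + 4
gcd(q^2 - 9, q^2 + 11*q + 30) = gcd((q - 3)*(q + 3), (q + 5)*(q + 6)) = 1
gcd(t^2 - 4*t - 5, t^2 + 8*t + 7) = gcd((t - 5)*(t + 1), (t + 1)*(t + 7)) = t + 1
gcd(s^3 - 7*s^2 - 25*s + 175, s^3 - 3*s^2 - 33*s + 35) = s^2 - 2*s - 35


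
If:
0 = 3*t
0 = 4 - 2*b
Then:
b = 2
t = 0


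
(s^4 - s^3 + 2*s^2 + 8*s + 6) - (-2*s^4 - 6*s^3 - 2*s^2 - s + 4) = 3*s^4 + 5*s^3 + 4*s^2 + 9*s + 2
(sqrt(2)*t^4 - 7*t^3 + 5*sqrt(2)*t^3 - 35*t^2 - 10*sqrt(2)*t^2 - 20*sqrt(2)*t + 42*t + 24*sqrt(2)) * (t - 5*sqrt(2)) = sqrt(2)*t^5 - 17*t^4 + 5*sqrt(2)*t^4 - 85*t^3 + 25*sqrt(2)*t^3 + 142*t^2 + 155*sqrt(2)*t^2 - 186*sqrt(2)*t + 200*t - 240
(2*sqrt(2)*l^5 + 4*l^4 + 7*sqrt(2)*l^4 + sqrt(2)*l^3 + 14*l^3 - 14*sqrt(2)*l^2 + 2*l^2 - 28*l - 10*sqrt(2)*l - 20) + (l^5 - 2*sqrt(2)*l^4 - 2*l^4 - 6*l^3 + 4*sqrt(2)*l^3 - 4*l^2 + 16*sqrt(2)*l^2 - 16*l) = l^5 + 2*sqrt(2)*l^5 + 2*l^4 + 5*sqrt(2)*l^4 + 5*sqrt(2)*l^3 + 8*l^3 - 2*l^2 + 2*sqrt(2)*l^2 - 44*l - 10*sqrt(2)*l - 20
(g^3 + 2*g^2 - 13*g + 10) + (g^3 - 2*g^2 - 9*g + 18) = 2*g^3 - 22*g + 28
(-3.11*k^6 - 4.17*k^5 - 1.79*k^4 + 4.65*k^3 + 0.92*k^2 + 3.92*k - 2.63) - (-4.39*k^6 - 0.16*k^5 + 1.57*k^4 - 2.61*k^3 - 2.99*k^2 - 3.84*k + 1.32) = 1.28*k^6 - 4.01*k^5 - 3.36*k^4 + 7.26*k^3 + 3.91*k^2 + 7.76*k - 3.95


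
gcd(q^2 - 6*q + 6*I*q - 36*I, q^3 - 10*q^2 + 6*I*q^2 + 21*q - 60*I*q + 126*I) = q + 6*I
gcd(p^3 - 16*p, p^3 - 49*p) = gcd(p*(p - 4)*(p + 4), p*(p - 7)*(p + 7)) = p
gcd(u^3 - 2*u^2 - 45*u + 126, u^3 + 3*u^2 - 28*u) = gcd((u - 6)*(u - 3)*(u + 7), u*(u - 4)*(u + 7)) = u + 7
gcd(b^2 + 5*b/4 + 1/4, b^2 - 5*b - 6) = b + 1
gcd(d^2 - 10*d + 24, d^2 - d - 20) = 1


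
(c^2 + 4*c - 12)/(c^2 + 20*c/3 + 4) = 3*(c - 2)/(3*c + 2)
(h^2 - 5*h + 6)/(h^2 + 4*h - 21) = (h - 2)/(h + 7)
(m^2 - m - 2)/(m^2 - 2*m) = (m + 1)/m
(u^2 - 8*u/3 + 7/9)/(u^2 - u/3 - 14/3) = (u - 1/3)/(u + 2)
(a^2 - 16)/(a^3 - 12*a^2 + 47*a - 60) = (a + 4)/(a^2 - 8*a + 15)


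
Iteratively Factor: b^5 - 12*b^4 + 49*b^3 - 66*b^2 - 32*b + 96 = (b - 4)*(b^4 - 8*b^3 + 17*b^2 + 2*b - 24) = (b - 4)*(b - 3)*(b^3 - 5*b^2 + 2*b + 8) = (b - 4)*(b - 3)*(b + 1)*(b^2 - 6*b + 8) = (b - 4)*(b - 3)*(b - 2)*(b + 1)*(b - 4)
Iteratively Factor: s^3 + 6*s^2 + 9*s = (s + 3)*(s^2 + 3*s) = s*(s + 3)*(s + 3)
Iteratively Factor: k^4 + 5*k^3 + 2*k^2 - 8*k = (k + 2)*(k^3 + 3*k^2 - 4*k) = k*(k + 2)*(k^2 + 3*k - 4) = k*(k + 2)*(k + 4)*(k - 1)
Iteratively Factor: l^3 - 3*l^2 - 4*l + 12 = (l - 2)*(l^2 - l - 6) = (l - 2)*(l + 2)*(l - 3)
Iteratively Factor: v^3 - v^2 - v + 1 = (v - 1)*(v^2 - 1) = (v - 1)^2*(v + 1)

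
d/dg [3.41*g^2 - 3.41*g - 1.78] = 6.82*g - 3.41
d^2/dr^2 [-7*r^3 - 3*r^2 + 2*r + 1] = -42*r - 6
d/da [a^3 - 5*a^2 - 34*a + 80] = 3*a^2 - 10*a - 34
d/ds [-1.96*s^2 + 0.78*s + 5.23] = 0.78 - 3.92*s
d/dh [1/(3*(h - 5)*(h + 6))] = (-2*h - 1)/(3*(h^4 + 2*h^3 - 59*h^2 - 60*h + 900))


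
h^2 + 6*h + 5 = (h + 1)*(h + 5)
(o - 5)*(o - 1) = o^2 - 6*o + 5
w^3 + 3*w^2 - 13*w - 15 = (w - 3)*(w + 1)*(w + 5)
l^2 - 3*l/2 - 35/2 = (l - 5)*(l + 7/2)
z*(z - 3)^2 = z^3 - 6*z^2 + 9*z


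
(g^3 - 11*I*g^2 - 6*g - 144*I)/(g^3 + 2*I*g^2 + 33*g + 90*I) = (g - 8*I)/(g + 5*I)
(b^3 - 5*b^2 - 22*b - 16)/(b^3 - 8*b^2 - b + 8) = (b + 2)/(b - 1)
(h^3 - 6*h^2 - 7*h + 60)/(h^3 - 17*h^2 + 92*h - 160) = (h + 3)/(h - 8)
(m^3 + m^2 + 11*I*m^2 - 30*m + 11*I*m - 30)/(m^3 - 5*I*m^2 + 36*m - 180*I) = (m^2 + m*(1 + 5*I) + 5*I)/(m^2 - 11*I*m - 30)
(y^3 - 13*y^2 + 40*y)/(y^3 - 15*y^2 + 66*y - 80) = y/(y - 2)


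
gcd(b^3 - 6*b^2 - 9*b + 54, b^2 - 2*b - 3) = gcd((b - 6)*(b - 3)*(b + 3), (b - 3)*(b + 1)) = b - 3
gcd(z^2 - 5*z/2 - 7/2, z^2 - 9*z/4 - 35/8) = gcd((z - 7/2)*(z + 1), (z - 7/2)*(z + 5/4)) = z - 7/2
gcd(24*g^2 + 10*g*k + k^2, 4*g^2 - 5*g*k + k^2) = 1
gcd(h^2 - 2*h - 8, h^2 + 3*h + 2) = h + 2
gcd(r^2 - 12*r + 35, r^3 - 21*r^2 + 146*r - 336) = r - 7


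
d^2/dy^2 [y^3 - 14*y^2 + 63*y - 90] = 6*y - 28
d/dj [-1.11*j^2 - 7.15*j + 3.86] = -2.22*j - 7.15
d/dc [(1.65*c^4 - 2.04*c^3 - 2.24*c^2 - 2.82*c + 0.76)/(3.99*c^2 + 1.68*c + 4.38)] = (13.167*c^5 + 0.176399999999997*c^4 + 22.0536*c^3 - 19.317*c^2 - 25.6872*c - 13.6284)/(15.9201*c^4 + 13.4064*c^3 + 37.7748*c^2 + 14.7168*c + 19.1844)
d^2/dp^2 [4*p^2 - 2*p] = 8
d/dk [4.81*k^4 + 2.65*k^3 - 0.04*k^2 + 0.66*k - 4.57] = 19.24*k^3 + 7.95*k^2 - 0.08*k + 0.66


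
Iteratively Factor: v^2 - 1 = (v - 1)*(v + 1)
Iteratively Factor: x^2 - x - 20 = (x - 5)*(x + 4)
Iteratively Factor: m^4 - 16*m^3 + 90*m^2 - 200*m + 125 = (m - 5)*(m^3 - 11*m^2 + 35*m - 25) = (m - 5)^2*(m^2 - 6*m + 5) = (m - 5)^2*(m - 1)*(m - 5)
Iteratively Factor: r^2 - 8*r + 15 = (r - 5)*(r - 3)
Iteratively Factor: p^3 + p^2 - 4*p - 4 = (p + 1)*(p^2 - 4) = (p + 1)*(p + 2)*(p - 2)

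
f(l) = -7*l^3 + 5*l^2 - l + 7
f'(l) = -21*l^2 + 10*l - 1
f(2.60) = -84.83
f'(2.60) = -116.96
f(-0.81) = 14.81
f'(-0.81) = -22.88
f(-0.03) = 7.03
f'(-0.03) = -1.32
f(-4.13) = 589.53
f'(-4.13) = -400.49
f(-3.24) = 300.81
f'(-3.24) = -253.85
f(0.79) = 5.88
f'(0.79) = -6.21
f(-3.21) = 293.26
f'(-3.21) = -249.49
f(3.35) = -203.41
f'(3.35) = -203.17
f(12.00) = -11381.00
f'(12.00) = -2905.00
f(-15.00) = 24772.00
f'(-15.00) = -4876.00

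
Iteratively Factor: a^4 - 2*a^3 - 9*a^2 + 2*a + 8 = (a + 1)*(a^3 - 3*a^2 - 6*a + 8) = (a - 1)*(a + 1)*(a^2 - 2*a - 8) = (a - 4)*(a - 1)*(a + 1)*(a + 2)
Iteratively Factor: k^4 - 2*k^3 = (k)*(k^3 - 2*k^2) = k^2*(k^2 - 2*k) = k^3*(k - 2)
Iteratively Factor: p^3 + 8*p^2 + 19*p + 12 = (p + 4)*(p^2 + 4*p + 3) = (p + 1)*(p + 4)*(p + 3)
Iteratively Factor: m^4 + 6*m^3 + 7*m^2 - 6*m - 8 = (m + 4)*(m^3 + 2*m^2 - m - 2) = (m + 2)*(m + 4)*(m^2 - 1) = (m + 1)*(m + 2)*(m + 4)*(m - 1)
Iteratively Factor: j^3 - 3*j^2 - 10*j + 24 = (j + 3)*(j^2 - 6*j + 8) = (j - 4)*(j + 3)*(j - 2)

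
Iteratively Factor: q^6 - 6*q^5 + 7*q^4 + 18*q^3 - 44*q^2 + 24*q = (q - 2)*(q^5 - 4*q^4 - q^3 + 16*q^2 - 12*q) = (q - 2)*(q - 1)*(q^4 - 3*q^3 - 4*q^2 + 12*q) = (q - 3)*(q - 2)*(q - 1)*(q^3 - 4*q) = (q - 3)*(q - 2)*(q - 1)*(q + 2)*(q^2 - 2*q) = q*(q - 3)*(q - 2)*(q - 1)*(q + 2)*(q - 2)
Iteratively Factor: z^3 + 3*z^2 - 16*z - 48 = (z + 3)*(z^2 - 16) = (z + 3)*(z + 4)*(z - 4)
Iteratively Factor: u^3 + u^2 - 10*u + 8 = (u - 1)*(u^2 + 2*u - 8) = (u - 1)*(u + 4)*(u - 2)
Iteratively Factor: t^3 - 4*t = (t - 2)*(t^2 + 2*t) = (t - 2)*(t + 2)*(t)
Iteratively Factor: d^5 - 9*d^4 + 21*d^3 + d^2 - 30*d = (d)*(d^4 - 9*d^3 + 21*d^2 + d - 30) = d*(d - 3)*(d^3 - 6*d^2 + 3*d + 10) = d*(d - 3)*(d + 1)*(d^2 - 7*d + 10) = d*(d - 5)*(d - 3)*(d + 1)*(d - 2)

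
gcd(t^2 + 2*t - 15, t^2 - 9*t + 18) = t - 3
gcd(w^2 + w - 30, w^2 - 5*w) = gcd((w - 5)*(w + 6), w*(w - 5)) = w - 5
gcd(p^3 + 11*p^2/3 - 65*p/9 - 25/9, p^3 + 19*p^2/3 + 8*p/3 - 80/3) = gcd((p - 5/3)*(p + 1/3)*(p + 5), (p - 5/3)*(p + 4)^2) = p - 5/3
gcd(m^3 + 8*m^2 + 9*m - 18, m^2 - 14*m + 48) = 1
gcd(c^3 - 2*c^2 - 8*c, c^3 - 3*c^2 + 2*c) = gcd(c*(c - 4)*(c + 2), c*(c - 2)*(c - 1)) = c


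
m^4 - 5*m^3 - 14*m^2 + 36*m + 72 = (m - 6)*(m - 3)*(m + 2)^2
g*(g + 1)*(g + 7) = g^3 + 8*g^2 + 7*g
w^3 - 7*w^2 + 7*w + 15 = (w - 5)*(w - 3)*(w + 1)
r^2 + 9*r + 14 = (r + 2)*(r + 7)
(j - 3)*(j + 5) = j^2 + 2*j - 15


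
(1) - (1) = 0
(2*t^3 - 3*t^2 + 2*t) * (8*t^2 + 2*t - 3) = 16*t^5 - 20*t^4 + 4*t^3 + 13*t^2 - 6*t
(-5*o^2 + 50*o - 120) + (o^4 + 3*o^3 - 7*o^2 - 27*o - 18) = o^4 + 3*o^3 - 12*o^2 + 23*o - 138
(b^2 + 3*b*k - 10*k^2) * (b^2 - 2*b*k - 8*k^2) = b^4 + b^3*k - 24*b^2*k^2 - 4*b*k^3 + 80*k^4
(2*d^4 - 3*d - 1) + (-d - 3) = 2*d^4 - 4*d - 4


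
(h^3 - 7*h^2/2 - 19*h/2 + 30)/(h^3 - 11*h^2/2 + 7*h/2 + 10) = (h + 3)/(h + 1)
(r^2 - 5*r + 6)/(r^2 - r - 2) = (r - 3)/(r + 1)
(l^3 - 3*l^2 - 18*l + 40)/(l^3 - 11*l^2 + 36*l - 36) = (l^2 - l - 20)/(l^2 - 9*l + 18)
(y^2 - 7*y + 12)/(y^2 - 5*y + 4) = (y - 3)/(y - 1)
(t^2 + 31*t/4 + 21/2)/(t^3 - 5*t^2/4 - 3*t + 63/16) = 4*(t + 6)/(4*t^2 - 12*t + 9)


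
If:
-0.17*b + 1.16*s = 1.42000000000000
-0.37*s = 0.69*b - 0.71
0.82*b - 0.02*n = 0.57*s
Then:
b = 0.35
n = -22.17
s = 1.27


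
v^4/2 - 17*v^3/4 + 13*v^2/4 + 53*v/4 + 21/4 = (v/2 + 1/2)*(v - 7)*(v - 3)*(v + 1/2)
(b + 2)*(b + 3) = b^2 + 5*b + 6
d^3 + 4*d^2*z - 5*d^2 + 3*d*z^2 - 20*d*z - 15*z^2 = (d - 5)*(d + z)*(d + 3*z)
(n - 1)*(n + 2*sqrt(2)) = n^2 - n + 2*sqrt(2)*n - 2*sqrt(2)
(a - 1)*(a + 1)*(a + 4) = a^3 + 4*a^2 - a - 4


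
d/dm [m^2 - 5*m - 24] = 2*m - 5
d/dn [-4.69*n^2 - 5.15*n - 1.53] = -9.38*n - 5.15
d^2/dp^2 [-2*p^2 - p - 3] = -4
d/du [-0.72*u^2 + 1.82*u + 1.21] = 1.82 - 1.44*u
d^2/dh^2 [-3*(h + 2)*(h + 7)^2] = -18*h - 96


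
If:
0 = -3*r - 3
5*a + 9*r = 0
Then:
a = 9/5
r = -1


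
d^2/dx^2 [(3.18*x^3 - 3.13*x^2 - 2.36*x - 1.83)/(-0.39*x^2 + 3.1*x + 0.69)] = (8.88178419700125e-16*x^5 - 7.105427357601e-15*x^4 - 54.544824*x^3 - 34.088364*x^2 - 18.548352*x + 29.041812)/(0.059319*x^6 - 1.41453*x^5 + 10.928853*x^4 - 24.78574*x^3 - 19.335663*x^2 - 4.42773*x - 0.328509)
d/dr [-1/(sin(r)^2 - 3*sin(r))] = (2*sin(r) - 3)*cos(r)/((sin(r) - 3)^2*sin(r)^2)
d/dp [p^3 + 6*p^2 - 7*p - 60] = 3*p^2 + 12*p - 7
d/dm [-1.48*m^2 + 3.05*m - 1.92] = 3.05 - 2.96*m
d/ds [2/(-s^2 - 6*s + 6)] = 4*(s + 3)/(s^2 + 6*s - 6)^2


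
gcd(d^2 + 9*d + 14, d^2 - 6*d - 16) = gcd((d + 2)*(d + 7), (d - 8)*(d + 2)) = d + 2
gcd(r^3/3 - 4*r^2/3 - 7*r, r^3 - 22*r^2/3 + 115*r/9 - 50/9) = 1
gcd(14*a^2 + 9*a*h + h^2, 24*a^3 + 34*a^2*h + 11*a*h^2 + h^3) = 1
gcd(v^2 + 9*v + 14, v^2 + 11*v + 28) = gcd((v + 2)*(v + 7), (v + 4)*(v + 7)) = v + 7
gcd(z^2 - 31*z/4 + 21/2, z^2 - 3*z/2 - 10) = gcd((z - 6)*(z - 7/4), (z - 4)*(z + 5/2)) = 1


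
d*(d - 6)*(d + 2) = d^3 - 4*d^2 - 12*d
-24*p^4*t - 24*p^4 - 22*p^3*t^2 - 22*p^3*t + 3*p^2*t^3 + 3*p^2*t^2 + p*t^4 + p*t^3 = (-4*p + t)*(p + t)*(6*p + t)*(p*t + p)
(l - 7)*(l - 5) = l^2 - 12*l + 35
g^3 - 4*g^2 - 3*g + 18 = (g - 3)^2*(g + 2)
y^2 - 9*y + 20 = (y - 5)*(y - 4)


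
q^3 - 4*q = q*(q - 2)*(q + 2)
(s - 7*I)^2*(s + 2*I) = s^3 - 12*I*s^2 - 21*s - 98*I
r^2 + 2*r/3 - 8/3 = (r - 4/3)*(r + 2)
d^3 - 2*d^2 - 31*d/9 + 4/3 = (d - 3)*(d - 1/3)*(d + 4/3)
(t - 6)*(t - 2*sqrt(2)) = t^2 - 6*t - 2*sqrt(2)*t + 12*sqrt(2)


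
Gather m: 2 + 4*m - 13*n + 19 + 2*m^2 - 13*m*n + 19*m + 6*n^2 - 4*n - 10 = 2*m^2 + m*(23 - 13*n) + 6*n^2 - 17*n + 11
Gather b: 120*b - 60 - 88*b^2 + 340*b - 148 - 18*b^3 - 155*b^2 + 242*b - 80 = -18*b^3 - 243*b^2 + 702*b - 288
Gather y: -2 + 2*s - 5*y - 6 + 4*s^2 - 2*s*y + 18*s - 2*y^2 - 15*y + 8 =4*s^2 + 20*s - 2*y^2 + y*(-2*s - 20)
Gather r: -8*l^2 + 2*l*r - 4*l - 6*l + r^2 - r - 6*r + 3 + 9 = -8*l^2 - 10*l + r^2 + r*(2*l - 7) + 12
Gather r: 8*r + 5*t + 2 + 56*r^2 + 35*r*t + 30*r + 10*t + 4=56*r^2 + r*(35*t + 38) + 15*t + 6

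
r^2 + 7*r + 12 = (r + 3)*(r + 4)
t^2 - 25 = (t - 5)*(t + 5)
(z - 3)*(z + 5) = z^2 + 2*z - 15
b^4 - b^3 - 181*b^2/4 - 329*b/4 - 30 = (b - 8)*(b + 1/2)*(b + 3/2)*(b + 5)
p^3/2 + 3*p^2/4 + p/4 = p*(p/2 + 1/2)*(p + 1/2)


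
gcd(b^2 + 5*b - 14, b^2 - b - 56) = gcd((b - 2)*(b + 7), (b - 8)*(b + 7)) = b + 7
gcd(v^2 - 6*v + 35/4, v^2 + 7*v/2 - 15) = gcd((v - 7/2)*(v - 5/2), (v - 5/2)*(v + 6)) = v - 5/2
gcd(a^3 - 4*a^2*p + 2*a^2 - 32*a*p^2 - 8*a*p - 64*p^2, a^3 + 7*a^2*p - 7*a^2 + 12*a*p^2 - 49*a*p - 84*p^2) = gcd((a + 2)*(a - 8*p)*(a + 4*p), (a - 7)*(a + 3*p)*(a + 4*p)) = a + 4*p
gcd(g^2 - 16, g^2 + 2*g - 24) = g - 4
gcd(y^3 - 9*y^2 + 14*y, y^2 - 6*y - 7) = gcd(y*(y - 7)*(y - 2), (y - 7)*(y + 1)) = y - 7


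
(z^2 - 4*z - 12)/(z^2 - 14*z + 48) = (z + 2)/(z - 8)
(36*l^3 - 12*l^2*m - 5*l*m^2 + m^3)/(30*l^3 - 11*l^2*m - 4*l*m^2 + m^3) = (6*l - m)/(5*l - m)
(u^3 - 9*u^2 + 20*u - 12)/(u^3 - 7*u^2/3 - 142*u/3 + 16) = 3*(u^3 - 9*u^2 + 20*u - 12)/(3*u^3 - 7*u^2 - 142*u + 48)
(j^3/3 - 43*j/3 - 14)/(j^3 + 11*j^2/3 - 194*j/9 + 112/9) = 3*(j^3 - 43*j - 42)/(9*j^3 + 33*j^2 - 194*j + 112)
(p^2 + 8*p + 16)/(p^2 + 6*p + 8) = (p + 4)/(p + 2)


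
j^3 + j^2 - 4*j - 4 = (j - 2)*(j + 1)*(j + 2)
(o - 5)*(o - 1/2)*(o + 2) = o^3 - 7*o^2/2 - 17*o/2 + 5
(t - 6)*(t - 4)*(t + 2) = t^3 - 8*t^2 + 4*t + 48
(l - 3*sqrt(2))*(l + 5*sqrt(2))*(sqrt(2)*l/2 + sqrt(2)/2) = sqrt(2)*l^3/2 + sqrt(2)*l^2/2 + 2*l^2 - 15*sqrt(2)*l + 2*l - 15*sqrt(2)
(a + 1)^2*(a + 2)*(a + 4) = a^4 + 8*a^3 + 21*a^2 + 22*a + 8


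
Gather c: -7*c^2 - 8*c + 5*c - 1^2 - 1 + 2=-7*c^2 - 3*c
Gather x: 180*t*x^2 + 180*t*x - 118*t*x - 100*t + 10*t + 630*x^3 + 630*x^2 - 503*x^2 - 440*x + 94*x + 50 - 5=-90*t + 630*x^3 + x^2*(180*t + 127) + x*(62*t - 346) + 45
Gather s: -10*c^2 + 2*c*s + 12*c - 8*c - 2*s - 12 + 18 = -10*c^2 + 4*c + s*(2*c - 2) + 6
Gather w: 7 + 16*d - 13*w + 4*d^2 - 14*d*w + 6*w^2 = 4*d^2 + 16*d + 6*w^2 + w*(-14*d - 13) + 7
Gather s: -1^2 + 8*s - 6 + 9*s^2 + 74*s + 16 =9*s^2 + 82*s + 9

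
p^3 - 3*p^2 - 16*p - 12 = (p - 6)*(p + 1)*(p + 2)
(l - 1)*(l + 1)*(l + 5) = l^3 + 5*l^2 - l - 5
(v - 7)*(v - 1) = v^2 - 8*v + 7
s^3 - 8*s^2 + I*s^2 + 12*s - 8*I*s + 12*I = (s - 6)*(s - 2)*(s + I)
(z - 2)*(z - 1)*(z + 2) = z^3 - z^2 - 4*z + 4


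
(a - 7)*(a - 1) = a^2 - 8*a + 7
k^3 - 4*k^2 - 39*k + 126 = (k - 7)*(k - 3)*(k + 6)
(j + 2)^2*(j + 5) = j^3 + 9*j^2 + 24*j + 20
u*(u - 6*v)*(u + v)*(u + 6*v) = u^4 + u^3*v - 36*u^2*v^2 - 36*u*v^3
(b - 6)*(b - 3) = b^2 - 9*b + 18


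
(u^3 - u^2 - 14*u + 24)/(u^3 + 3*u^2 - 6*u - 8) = (u - 3)/(u + 1)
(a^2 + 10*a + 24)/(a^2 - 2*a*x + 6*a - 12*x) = (-a - 4)/(-a + 2*x)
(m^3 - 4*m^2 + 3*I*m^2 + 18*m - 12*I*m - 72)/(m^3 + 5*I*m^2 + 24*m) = (m^2 + 2*m*(-2 + 3*I) - 24*I)/(m*(m + 8*I))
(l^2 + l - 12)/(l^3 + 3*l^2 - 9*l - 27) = (l + 4)/(l^2 + 6*l + 9)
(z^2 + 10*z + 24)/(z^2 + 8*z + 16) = (z + 6)/(z + 4)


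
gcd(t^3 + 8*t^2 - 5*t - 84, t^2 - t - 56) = t + 7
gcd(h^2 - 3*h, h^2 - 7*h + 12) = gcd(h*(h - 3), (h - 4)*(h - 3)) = h - 3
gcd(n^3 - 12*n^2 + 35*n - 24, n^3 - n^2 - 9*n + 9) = n^2 - 4*n + 3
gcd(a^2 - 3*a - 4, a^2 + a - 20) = a - 4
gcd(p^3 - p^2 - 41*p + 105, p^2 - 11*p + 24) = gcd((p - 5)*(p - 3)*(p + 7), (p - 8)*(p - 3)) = p - 3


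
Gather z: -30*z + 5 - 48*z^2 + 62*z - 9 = -48*z^2 + 32*z - 4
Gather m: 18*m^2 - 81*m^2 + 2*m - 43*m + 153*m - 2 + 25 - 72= -63*m^2 + 112*m - 49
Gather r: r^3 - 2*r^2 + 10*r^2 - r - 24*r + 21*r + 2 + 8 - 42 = r^3 + 8*r^2 - 4*r - 32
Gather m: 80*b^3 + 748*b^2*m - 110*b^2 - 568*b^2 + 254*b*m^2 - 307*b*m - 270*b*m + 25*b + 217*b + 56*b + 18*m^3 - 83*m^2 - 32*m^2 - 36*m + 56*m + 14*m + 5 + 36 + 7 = 80*b^3 - 678*b^2 + 298*b + 18*m^3 + m^2*(254*b - 115) + m*(748*b^2 - 577*b + 34) + 48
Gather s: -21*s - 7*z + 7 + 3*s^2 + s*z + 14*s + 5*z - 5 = 3*s^2 + s*(z - 7) - 2*z + 2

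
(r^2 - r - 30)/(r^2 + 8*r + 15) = (r - 6)/(r + 3)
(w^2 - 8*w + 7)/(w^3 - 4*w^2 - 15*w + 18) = (w - 7)/(w^2 - 3*w - 18)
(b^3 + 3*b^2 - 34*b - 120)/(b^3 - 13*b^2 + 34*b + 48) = (b^2 + 9*b + 20)/(b^2 - 7*b - 8)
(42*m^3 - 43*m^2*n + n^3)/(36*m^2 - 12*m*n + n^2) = (7*m^2 - 6*m*n - n^2)/(6*m - n)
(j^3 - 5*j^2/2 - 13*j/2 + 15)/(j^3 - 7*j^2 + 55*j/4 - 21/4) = 2*(2*j^2 + j - 10)/(4*j^2 - 16*j + 7)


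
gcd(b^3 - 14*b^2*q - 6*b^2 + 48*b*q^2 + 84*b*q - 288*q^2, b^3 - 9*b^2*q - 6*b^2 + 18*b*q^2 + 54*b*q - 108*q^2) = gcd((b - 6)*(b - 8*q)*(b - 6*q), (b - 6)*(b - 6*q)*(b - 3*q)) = -b^2 + 6*b*q + 6*b - 36*q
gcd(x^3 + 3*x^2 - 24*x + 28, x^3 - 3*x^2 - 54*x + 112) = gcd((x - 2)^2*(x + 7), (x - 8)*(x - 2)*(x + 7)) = x^2 + 5*x - 14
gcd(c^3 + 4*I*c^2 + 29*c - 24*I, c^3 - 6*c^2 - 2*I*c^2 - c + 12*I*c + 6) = c - I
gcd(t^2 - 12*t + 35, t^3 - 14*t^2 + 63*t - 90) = t - 5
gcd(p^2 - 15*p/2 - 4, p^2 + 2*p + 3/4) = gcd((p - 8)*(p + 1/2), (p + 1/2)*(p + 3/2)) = p + 1/2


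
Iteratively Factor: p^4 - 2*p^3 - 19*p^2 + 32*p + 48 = (p - 4)*(p^3 + 2*p^2 - 11*p - 12) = (p - 4)*(p + 1)*(p^2 + p - 12) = (p - 4)*(p - 3)*(p + 1)*(p + 4)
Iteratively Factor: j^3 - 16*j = (j + 4)*(j^2 - 4*j) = (j - 4)*(j + 4)*(j)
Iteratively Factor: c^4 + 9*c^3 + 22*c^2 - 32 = (c - 1)*(c^3 + 10*c^2 + 32*c + 32) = (c - 1)*(c + 2)*(c^2 + 8*c + 16) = (c - 1)*(c + 2)*(c + 4)*(c + 4)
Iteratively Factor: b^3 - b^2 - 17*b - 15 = (b + 1)*(b^2 - 2*b - 15) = (b + 1)*(b + 3)*(b - 5)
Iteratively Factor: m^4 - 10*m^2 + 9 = (m - 1)*(m^3 + m^2 - 9*m - 9) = (m - 3)*(m - 1)*(m^2 + 4*m + 3) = (m - 3)*(m - 1)*(m + 3)*(m + 1)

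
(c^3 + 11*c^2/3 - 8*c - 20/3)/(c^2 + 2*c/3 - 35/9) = 3*(3*c^3 + 11*c^2 - 24*c - 20)/(9*c^2 + 6*c - 35)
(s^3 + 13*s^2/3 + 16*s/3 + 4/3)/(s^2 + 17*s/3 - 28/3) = (3*s^3 + 13*s^2 + 16*s + 4)/(3*s^2 + 17*s - 28)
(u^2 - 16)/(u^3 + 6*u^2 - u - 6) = (u^2 - 16)/(u^3 + 6*u^2 - u - 6)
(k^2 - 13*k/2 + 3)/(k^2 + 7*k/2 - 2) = (k - 6)/(k + 4)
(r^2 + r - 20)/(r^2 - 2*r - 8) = (r + 5)/(r + 2)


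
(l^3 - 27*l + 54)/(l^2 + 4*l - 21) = (l^2 + 3*l - 18)/(l + 7)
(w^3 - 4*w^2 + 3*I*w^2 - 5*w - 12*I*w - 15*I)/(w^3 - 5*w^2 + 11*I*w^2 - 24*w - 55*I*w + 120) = (w + 1)/(w + 8*I)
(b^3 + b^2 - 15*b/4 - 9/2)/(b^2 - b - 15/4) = (2*b^2 - b - 6)/(2*b - 5)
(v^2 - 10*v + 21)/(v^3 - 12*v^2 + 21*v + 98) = (v - 3)/(v^2 - 5*v - 14)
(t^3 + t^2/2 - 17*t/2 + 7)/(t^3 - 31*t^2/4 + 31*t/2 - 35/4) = 2*(2*t^2 + 3*t - 14)/(4*t^2 - 27*t + 35)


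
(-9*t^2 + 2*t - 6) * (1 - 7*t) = 63*t^3 - 23*t^2 + 44*t - 6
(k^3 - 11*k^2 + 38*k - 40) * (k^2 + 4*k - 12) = k^5 - 7*k^4 - 18*k^3 + 244*k^2 - 616*k + 480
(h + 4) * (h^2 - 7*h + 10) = h^3 - 3*h^2 - 18*h + 40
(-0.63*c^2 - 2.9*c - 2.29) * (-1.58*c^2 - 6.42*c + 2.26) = 0.9954*c^4 + 8.6266*c^3 + 20.8124*c^2 + 8.1478*c - 5.1754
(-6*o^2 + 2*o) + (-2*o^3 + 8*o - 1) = -2*o^3 - 6*o^2 + 10*o - 1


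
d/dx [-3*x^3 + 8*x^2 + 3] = x*(16 - 9*x)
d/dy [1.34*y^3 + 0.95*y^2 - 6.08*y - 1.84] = 4.02*y^2 + 1.9*y - 6.08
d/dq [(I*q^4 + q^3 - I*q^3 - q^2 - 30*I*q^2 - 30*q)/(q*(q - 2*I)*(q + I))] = (I*q^4 + 2*q^3 + 35*I*q^2 + 4*q*(16 - I) - 2 - 90*I)/(q^4 - 2*I*q^3 + 3*q^2 - 4*I*q + 4)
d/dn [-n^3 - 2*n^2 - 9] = n*(-3*n - 4)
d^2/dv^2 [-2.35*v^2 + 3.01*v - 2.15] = -4.70000000000000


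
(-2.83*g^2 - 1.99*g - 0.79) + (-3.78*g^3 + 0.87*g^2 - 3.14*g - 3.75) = -3.78*g^3 - 1.96*g^2 - 5.13*g - 4.54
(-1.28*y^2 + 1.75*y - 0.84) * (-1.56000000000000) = 1.9968*y^2 - 2.73*y + 1.3104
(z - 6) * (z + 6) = z^2 - 36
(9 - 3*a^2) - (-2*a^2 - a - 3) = -a^2 + a + 12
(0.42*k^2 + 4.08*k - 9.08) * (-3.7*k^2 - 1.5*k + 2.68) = -1.554*k^4 - 15.726*k^3 + 28.6016*k^2 + 24.5544*k - 24.3344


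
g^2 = g^2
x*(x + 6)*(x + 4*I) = x^3 + 6*x^2 + 4*I*x^2 + 24*I*x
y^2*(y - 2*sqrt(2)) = y^3 - 2*sqrt(2)*y^2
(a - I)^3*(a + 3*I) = a^4 + 6*a^2 - 8*I*a - 3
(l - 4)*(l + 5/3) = l^2 - 7*l/3 - 20/3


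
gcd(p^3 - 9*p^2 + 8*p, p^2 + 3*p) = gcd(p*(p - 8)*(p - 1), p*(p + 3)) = p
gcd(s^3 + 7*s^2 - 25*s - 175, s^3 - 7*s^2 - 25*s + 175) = s^2 - 25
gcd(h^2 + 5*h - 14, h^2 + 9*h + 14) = h + 7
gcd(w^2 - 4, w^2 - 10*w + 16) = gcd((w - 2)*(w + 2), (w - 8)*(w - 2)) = w - 2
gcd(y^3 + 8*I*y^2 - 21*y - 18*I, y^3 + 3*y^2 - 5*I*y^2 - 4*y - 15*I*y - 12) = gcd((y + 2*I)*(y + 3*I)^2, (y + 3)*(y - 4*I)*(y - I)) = 1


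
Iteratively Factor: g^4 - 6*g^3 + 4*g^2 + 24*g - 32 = (g - 4)*(g^3 - 2*g^2 - 4*g + 8) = (g - 4)*(g - 2)*(g^2 - 4) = (g - 4)*(g - 2)^2*(g + 2)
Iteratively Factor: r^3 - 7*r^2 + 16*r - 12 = (r - 2)*(r^2 - 5*r + 6) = (r - 2)^2*(r - 3)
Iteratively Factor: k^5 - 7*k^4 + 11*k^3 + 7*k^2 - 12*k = (k - 1)*(k^4 - 6*k^3 + 5*k^2 + 12*k) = (k - 3)*(k - 1)*(k^3 - 3*k^2 - 4*k) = (k - 4)*(k - 3)*(k - 1)*(k^2 + k) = (k - 4)*(k - 3)*(k - 1)*(k + 1)*(k)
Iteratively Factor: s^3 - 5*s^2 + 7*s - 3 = (s - 1)*(s^2 - 4*s + 3) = (s - 3)*(s - 1)*(s - 1)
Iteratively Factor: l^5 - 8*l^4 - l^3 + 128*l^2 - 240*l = (l - 5)*(l^4 - 3*l^3 - 16*l^2 + 48*l) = (l - 5)*(l - 3)*(l^3 - 16*l) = (l - 5)*(l - 3)*(l + 4)*(l^2 - 4*l) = (l - 5)*(l - 4)*(l - 3)*(l + 4)*(l)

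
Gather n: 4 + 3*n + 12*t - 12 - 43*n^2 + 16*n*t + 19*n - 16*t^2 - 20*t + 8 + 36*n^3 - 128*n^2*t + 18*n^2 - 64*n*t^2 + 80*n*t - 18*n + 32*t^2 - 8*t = 36*n^3 + n^2*(-128*t - 25) + n*(-64*t^2 + 96*t + 4) + 16*t^2 - 16*t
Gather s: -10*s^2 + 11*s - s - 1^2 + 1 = -10*s^2 + 10*s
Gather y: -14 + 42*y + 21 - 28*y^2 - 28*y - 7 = -28*y^2 + 14*y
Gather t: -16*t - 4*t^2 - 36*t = -4*t^2 - 52*t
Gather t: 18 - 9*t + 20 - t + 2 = 40 - 10*t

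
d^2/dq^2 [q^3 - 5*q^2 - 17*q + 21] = 6*q - 10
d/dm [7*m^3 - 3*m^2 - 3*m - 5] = 21*m^2 - 6*m - 3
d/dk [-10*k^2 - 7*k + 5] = -20*k - 7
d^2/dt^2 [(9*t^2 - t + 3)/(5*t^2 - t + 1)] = 4*(10*t^3 + 45*t^2 - 15*t - 2)/(125*t^6 - 75*t^5 + 90*t^4 - 31*t^3 + 18*t^2 - 3*t + 1)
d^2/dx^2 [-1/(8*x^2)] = -3/(4*x^4)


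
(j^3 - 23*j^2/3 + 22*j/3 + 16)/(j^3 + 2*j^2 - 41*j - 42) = (j - 8/3)/(j + 7)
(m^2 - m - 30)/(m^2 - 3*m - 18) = (m + 5)/(m + 3)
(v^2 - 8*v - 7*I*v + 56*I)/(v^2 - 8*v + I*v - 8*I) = (v - 7*I)/(v + I)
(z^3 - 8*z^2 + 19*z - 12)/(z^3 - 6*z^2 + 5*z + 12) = (z - 1)/(z + 1)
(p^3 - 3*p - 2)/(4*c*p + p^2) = (p^3 - 3*p - 2)/(p*(4*c + p))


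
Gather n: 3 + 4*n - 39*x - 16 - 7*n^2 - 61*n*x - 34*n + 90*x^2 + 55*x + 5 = -7*n^2 + n*(-61*x - 30) + 90*x^2 + 16*x - 8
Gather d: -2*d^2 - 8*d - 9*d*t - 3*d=-2*d^2 + d*(-9*t - 11)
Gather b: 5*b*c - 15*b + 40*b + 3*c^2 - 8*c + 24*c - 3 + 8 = b*(5*c + 25) + 3*c^2 + 16*c + 5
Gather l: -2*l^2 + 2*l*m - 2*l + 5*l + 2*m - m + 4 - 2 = -2*l^2 + l*(2*m + 3) + m + 2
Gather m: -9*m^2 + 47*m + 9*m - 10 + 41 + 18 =-9*m^2 + 56*m + 49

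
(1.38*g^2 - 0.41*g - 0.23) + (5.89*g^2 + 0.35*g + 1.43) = 7.27*g^2 - 0.06*g + 1.2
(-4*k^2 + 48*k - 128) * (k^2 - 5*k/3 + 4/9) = -4*k^4 + 164*k^3/3 - 1888*k^2/9 + 704*k/3 - 512/9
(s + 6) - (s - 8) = 14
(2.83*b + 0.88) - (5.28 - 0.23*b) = 3.06*b - 4.4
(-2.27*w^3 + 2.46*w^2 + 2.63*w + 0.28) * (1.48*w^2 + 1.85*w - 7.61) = -3.3596*w^5 - 0.5587*w^4 + 25.7181*w^3 - 13.4407*w^2 - 19.4963*w - 2.1308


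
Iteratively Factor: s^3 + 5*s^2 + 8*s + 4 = (s + 1)*(s^2 + 4*s + 4) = (s + 1)*(s + 2)*(s + 2)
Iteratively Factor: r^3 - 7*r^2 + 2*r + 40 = (r - 5)*(r^2 - 2*r - 8) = (r - 5)*(r - 4)*(r + 2)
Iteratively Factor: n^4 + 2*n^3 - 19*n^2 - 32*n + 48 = (n - 1)*(n^3 + 3*n^2 - 16*n - 48) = (n - 1)*(n + 4)*(n^2 - n - 12) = (n - 4)*(n - 1)*(n + 4)*(n + 3)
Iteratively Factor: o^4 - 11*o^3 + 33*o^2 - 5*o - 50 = (o - 5)*(o^3 - 6*o^2 + 3*o + 10) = (o - 5)*(o + 1)*(o^2 - 7*o + 10) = (o - 5)^2*(o + 1)*(o - 2)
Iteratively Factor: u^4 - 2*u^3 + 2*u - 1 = (u - 1)*(u^3 - u^2 - u + 1) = (u - 1)^2*(u^2 - 1) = (u - 1)^3*(u + 1)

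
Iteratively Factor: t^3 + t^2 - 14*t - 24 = (t + 2)*(t^2 - t - 12) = (t - 4)*(t + 2)*(t + 3)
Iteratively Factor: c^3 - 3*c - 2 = (c + 1)*(c^2 - c - 2) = (c + 1)^2*(c - 2)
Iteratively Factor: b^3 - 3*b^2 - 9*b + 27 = (b - 3)*(b^2 - 9) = (b - 3)*(b + 3)*(b - 3)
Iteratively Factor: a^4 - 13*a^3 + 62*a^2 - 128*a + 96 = (a - 2)*(a^3 - 11*a^2 + 40*a - 48) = (a - 4)*(a - 2)*(a^2 - 7*a + 12) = (a - 4)^2*(a - 2)*(a - 3)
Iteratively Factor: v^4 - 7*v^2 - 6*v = (v - 3)*(v^3 + 3*v^2 + 2*v) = (v - 3)*(v + 1)*(v^2 + 2*v) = (v - 3)*(v + 1)*(v + 2)*(v)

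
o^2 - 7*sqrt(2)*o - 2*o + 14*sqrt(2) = (o - 2)*(o - 7*sqrt(2))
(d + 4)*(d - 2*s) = d^2 - 2*d*s + 4*d - 8*s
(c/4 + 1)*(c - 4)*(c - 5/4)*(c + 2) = c^4/4 + 3*c^3/16 - 37*c^2/8 - 3*c + 10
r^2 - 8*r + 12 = (r - 6)*(r - 2)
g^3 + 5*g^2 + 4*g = g*(g + 1)*(g + 4)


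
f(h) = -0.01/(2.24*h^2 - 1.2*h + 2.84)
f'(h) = -0.01*(1.2 - 4.48*h)/(2.24*h^2 - 1.2*h + 2.84)^2 = (0.0448*h - 0.012)/(2.24*h^2 - 1.2*h + 2.84)^2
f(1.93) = -0.00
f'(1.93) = 0.00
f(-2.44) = -0.00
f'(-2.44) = -0.00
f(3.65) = -0.00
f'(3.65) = 0.00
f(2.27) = -0.00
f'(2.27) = 0.00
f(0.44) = -0.00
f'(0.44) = 0.00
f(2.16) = -0.00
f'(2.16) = 0.00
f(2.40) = -0.00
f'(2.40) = 0.00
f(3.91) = -0.00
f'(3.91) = 0.00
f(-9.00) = -0.00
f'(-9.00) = -0.00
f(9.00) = -0.00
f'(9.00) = 0.00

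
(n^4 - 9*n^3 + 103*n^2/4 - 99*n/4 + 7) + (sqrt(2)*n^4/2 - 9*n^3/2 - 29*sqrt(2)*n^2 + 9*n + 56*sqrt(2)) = sqrt(2)*n^4/2 + n^4 - 27*n^3/2 - 29*sqrt(2)*n^2 + 103*n^2/4 - 63*n/4 + 7 + 56*sqrt(2)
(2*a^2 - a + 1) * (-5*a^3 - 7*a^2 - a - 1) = -10*a^5 - 9*a^4 - 8*a^2 - 1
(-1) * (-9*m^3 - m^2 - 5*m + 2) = 9*m^3 + m^2 + 5*m - 2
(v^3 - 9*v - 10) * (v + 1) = v^4 + v^3 - 9*v^2 - 19*v - 10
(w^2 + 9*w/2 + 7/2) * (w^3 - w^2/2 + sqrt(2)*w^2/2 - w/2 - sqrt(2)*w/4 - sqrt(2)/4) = w^5 + sqrt(2)*w^4/2 + 4*w^4 + 3*w^3/4 + 2*sqrt(2)*w^3 - 4*w^2 + 3*sqrt(2)*w^2/8 - 2*sqrt(2)*w - 7*w/4 - 7*sqrt(2)/8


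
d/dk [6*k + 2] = 6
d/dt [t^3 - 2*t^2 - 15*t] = 3*t^2 - 4*t - 15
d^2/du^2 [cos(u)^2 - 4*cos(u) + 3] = 4*cos(u) - 2*cos(2*u)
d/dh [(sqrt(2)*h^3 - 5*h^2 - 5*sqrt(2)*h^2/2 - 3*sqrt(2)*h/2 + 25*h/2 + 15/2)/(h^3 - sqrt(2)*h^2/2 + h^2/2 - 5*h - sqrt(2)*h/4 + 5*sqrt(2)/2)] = (32*h^4 + 24*sqrt(2)*h^4 - 208*h^3 - 56*sqrt(2)*h^3 + 88*h^2 + 166*sqrt(2)*h^2 - 260*h - 140*sqrt(2)*h + 240 + 265*sqrt(2))/(8*h^6 - 8*sqrt(2)*h^5 + 8*h^5 - 74*h^4 - 8*sqrt(2)*h^4 - 36*h^3 + 78*sqrt(2)*h^3 + 40*sqrt(2)*h^2 + 161*h^2 - 200*sqrt(2)*h - 20*h + 100)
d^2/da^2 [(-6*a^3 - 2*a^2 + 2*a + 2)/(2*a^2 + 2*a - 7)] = 4*(-46*a^3 + 96*a^2 - 387*a - 17)/(8*a^6 + 24*a^5 - 60*a^4 - 160*a^3 + 210*a^2 + 294*a - 343)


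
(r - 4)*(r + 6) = r^2 + 2*r - 24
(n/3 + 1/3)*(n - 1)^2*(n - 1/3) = n^4/3 - 4*n^3/9 - 2*n^2/9 + 4*n/9 - 1/9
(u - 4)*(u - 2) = u^2 - 6*u + 8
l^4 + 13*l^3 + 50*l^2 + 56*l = l*(l + 2)*(l + 4)*(l + 7)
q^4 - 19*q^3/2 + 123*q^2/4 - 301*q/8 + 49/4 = (q - 7/2)^2*(q - 2)*(q - 1/2)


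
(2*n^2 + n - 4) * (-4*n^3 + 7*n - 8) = -8*n^5 - 4*n^4 + 30*n^3 - 9*n^2 - 36*n + 32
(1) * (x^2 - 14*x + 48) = x^2 - 14*x + 48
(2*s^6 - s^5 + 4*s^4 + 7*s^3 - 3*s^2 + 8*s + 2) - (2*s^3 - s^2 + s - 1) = 2*s^6 - s^5 + 4*s^4 + 5*s^3 - 2*s^2 + 7*s + 3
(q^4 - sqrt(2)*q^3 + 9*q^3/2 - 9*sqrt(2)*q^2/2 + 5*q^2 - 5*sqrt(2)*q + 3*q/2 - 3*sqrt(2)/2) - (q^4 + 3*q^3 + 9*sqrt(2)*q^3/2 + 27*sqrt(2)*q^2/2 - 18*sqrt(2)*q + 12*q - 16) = -11*sqrt(2)*q^3/2 + 3*q^3/2 - 18*sqrt(2)*q^2 + 5*q^2 - 21*q/2 + 13*sqrt(2)*q - 3*sqrt(2)/2 + 16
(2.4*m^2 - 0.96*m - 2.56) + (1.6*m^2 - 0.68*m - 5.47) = 4.0*m^2 - 1.64*m - 8.03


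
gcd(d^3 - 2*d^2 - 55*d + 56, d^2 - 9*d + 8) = d^2 - 9*d + 8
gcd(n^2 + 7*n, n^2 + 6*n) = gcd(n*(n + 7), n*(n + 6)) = n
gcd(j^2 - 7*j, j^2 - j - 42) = j - 7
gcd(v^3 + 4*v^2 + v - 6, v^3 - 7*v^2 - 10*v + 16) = v^2 + v - 2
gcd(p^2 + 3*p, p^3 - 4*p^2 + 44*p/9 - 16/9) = 1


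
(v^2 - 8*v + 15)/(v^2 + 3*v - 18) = (v - 5)/(v + 6)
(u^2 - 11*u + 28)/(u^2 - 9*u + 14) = (u - 4)/(u - 2)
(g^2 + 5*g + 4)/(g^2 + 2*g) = (g^2 + 5*g + 4)/(g*(g + 2))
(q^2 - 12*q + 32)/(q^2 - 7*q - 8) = (q - 4)/(q + 1)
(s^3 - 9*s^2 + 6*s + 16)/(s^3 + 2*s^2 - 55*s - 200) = (s^2 - s - 2)/(s^2 + 10*s + 25)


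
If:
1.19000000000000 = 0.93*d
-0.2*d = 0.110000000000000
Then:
No Solution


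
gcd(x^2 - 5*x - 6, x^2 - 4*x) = 1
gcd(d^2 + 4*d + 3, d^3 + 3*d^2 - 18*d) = 1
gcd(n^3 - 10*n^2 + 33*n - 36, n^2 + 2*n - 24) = n - 4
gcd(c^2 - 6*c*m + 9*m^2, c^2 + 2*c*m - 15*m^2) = c - 3*m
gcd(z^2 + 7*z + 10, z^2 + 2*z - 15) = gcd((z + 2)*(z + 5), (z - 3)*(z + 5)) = z + 5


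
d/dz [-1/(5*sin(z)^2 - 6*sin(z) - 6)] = 2*(5*sin(z) - 3)*cos(z)/(-5*sin(z)^2 + 6*sin(z) + 6)^2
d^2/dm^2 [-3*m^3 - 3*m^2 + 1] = -18*m - 6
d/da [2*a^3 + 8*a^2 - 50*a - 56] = 6*a^2 + 16*a - 50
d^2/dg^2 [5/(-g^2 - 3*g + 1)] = 10*(g^2 + 3*g - (2*g + 3)^2 - 1)/(g^2 + 3*g - 1)^3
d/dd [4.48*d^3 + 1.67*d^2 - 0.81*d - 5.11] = 13.44*d^2 + 3.34*d - 0.81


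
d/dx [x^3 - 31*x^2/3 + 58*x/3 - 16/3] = 3*x^2 - 62*x/3 + 58/3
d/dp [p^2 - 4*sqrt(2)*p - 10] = 2*p - 4*sqrt(2)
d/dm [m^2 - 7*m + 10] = 2*m - 7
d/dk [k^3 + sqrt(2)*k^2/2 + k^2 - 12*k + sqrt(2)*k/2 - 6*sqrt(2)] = 3*k^2 + sqrt(2)*k + 2*k - 12 + sqrt(2)/2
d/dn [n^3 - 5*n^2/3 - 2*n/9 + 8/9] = 3*n^2 - 10*n/3 - 2/9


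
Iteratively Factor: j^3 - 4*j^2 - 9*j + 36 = (j - 4)*(j^2 - 9) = (j - 4)*(j - 3)*(j + 3)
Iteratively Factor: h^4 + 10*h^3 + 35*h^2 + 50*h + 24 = (h + 1)*(h^3 + 9*h^2 + 26*h + 24) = (h + 1)*(h + 4)*(h^2 + 5*h + 6) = (h + 1)*(h + 3)*(h + 4)*(h + 2)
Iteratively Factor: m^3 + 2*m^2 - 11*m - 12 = (m - 3)*(m^2 + 5*m + 4) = (m - 3)*(m + 4)*(m + 1)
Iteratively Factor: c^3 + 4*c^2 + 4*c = (c + 2)*(c^2 + 2*c) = (c + 2)^2*(c)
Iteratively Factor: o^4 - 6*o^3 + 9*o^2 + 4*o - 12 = (o - 2)*(o^3 - 4*o^2 + o + 6) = (o - 2)^2*(o^2 - 2*o - 3) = (o - 2)^2*(o + 1)*(o - 3)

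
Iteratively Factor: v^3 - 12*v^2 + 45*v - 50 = (v - 5)*(v^2 - 7*v + 10) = (v - 5)*(v - 2)*(v - 5)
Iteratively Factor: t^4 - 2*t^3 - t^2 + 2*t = (t + 1)*(t^3 - 3*t^2 + 2*t) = t*(t + 1)*(t^2 - 3*t + 2) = t*(t - 1)*(t + 1)*(t - 2)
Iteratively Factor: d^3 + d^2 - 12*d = (d - 3)*(d^2 + 4*d) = d*(d - 3)*(d + 4)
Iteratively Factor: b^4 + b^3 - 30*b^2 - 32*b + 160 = (b + 4)*(b^3 - 3*b^2 - 18*b + 40) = (b + 4)^2*(b^2 - 7*b + 10) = (b - 2)*(b + 4)^2*(b - 5)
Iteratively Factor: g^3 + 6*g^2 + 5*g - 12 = (g - 1)*(g^2 + 7*g + 12) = (g - 1)*(g + 4)*(g + 3)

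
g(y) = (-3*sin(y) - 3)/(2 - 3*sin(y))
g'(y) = -3*cos(y)/(2 - 3*sin(y)) + 3*(-3*sin(y) - 3)*cos(y)/(2 - 3*sin(y))^2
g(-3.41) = -3.15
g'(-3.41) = 9.97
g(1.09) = 8.58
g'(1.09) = -15.93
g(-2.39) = -0.24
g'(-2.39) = 0.67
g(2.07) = 8.89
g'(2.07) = 17.87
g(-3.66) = -8.74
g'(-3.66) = 49.41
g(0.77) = 57.56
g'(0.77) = -1377.85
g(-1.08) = -0.08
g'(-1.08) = -0.33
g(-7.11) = -0.19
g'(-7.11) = -0.57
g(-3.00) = -1.06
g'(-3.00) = 2.53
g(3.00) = -2.17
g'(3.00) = 5.97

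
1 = 1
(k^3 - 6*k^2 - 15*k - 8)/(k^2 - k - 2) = (k^2 - 7*k - 8)/(k - 2)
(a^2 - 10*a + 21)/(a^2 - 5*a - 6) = (-a^2 + 10*a - 21)/(-a^2 + 5*a + 6)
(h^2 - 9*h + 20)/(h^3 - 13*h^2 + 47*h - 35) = (h - 4)/(h^2 - 8*h + 7)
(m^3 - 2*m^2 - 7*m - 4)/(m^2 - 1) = (m^2 - 3*m - 4)/(m - 1)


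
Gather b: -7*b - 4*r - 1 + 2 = -7*b - 4*r + 1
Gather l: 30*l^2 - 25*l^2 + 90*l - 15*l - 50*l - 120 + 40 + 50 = 5*l^2 + 25*l - 30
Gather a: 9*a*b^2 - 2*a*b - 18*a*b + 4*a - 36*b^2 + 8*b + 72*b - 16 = a*(9*b^2 - 20*b + 4) - 36*b^2 + 80*b - 16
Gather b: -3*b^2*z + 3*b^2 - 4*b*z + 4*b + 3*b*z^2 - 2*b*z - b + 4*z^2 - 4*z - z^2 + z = b^2*(3 - 3*z) + b*(3*z^2 - 6*z + 3) + 3*z^2 - 3*z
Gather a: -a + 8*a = 7*a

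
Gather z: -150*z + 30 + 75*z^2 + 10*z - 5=75*z^2 - 140*z + 25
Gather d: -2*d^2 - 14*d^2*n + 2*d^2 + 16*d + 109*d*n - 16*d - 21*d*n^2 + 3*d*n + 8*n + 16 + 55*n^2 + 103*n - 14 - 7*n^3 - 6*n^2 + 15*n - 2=-14*d^2*n + d*(-21*n^2 + 112*n) - 7*n^3 + 49*n^2 + 126*n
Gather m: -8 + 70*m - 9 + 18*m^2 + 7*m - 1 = 18*m^2 + 77*m - 18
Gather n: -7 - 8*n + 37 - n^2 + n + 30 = -n^2 - 7*n + 60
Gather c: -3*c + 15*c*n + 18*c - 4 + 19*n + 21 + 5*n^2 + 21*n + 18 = c*(15*n + 15) + 5*n^2 + 40*n + 35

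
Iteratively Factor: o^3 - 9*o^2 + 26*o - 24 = (o - 4)*(o^2 - 5*o + 6) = (o - 4)*(o - 3)*(o - 2)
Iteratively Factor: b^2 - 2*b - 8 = (b + 2)*(b - 4)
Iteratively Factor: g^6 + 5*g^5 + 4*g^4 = (g)*(g^5 + 5*g^4 + 4*g^3) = g*(g + 1)*(g^4 + 4*g^3) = g^2*(g + 1)*(g^3 + 4*g^2) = g^3*(g + 1)*(g^2 + 4*g) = g^3*(g + 1)*(g + 4)*(g)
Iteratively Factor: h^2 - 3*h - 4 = (h + 1)*(h - 4)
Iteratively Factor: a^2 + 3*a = (a)*(a + 3)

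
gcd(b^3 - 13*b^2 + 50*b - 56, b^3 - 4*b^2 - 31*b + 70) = b^2 - 9*b + 14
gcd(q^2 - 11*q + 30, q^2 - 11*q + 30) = q^2 - 11*q + 30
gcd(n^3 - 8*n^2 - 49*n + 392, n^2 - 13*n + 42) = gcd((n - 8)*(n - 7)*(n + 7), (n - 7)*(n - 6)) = n - 7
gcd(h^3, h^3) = h^3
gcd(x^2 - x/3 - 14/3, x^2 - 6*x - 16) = x + 2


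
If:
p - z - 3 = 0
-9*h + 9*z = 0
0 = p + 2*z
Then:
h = -1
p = 2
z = -1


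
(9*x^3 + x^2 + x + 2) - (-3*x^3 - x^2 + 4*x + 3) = 12*x^3 + 2*x^2 - 3*x - 1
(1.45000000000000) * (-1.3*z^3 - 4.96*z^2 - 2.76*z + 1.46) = -1.885*z^3 - 7.192*z^2 - 4.002*z + 2.117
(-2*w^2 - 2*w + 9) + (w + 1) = -2*w^2 - w + 10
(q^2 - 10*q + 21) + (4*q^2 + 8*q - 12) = 5*q^2 - 2*q + 9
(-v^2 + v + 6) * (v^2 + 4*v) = -v^4 - 3*v^3 + 10*v^2 + 24*v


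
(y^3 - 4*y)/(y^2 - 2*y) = y + 2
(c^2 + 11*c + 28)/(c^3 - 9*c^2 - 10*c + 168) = (c + 7)/(c^2 - 13*c + 42)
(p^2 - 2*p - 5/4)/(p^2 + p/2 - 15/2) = (p + 1/2)/(p + 3)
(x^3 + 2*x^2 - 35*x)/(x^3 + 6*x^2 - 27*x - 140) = x/(x + 4)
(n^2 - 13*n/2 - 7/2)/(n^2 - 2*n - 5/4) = 2*(n - 7)/(2*n - 5)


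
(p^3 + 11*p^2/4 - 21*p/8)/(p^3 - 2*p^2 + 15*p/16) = 2*(2*p + 7)/(4*p - 5)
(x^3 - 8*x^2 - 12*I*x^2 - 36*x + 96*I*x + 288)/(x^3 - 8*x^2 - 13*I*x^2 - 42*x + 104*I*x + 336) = (x - 6*I)/(x - 7*I)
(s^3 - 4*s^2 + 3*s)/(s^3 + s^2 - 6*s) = (s^2 - 4*s + 3)/(s^2 + s - 6)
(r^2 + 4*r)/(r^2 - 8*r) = (r + 4)/(r - 8)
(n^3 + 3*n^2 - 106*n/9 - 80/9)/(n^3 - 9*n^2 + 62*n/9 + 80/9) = (3*n^2 + 7*n - 40)/(3*n^2 - 29*n + 40)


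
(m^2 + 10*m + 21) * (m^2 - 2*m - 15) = m^4 + 8*m^3 - 14*m^2 - 192*m - 315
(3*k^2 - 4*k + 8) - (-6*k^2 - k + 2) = 9*k^2 - 3*k + 6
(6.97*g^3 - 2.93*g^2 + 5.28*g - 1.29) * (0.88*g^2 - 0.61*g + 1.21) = 6.1336*g^5 - 6.8301*g^4 + 14.8674*g^3 - 7.9013*g^2 + 7.1757*g - 1.5609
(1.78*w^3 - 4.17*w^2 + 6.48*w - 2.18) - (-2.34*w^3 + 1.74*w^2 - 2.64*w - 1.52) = 4.12*w^3 - 5.91*w^2 + 9.12*w - 0.66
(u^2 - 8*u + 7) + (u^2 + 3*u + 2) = 2*u^2 - 5*u + 9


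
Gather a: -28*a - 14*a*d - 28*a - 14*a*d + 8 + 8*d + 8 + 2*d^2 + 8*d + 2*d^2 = a*(-28*d - 56) + 4*d^2 + 16*d + 16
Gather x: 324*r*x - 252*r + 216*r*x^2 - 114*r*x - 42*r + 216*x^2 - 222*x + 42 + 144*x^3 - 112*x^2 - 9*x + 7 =-294*r + 144*x^3 + x^2*(216*r + 104) + x*(210*r - 231) + 49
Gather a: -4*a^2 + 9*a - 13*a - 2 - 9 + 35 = -4*a^2 - 4*a + 24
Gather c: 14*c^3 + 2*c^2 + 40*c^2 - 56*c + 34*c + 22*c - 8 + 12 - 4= 14*c^3 + 42*c^2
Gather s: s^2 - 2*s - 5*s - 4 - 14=s^2 - 7*s - 18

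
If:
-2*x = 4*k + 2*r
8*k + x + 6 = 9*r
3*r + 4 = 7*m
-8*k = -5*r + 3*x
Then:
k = -12/7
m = 19/49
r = -3/7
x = 27/7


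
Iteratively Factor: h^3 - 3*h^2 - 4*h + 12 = (h + 2)*(h^2 - 5*h + 6) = (h - 2)*(h + 2)*(h - 3)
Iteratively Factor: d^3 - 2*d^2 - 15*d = (d)*(d^2 - 2*d - 15) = d*(d - 5)*(d + 3)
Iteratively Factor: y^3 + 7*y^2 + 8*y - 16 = (y + 4)*(y^2 + 3*y - 4) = (y - 1)*(y + 4)*(y + 4)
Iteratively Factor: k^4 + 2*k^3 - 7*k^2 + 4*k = (k)*(k^3 + 2*k^2 - 7*k + 4) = k*(k - 1)*(k^2 + 3*k - 4) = k*(k - 1)^2*(k + 4)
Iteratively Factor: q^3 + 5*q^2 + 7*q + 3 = (q + 3)*(q^2 + 2*q + 1) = (q + 1)*(q + 3)*(q + 1)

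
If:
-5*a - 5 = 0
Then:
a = -1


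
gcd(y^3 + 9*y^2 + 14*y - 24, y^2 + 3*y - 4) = y^2 + 3*y - 4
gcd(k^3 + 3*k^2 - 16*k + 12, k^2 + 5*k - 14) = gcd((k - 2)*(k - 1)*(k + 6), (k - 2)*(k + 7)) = k - 2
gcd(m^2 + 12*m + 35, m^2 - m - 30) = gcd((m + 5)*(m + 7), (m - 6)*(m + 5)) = m + 5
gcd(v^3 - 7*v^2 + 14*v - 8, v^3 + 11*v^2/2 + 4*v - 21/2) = v - 1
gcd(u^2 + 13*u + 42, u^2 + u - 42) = u + 7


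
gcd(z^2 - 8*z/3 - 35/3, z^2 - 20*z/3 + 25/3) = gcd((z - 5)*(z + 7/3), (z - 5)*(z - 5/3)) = z - 5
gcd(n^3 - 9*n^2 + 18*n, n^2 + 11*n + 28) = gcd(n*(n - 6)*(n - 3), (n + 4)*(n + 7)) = 1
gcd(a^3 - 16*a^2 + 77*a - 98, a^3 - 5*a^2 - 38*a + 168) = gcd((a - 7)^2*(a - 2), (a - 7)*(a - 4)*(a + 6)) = a - 7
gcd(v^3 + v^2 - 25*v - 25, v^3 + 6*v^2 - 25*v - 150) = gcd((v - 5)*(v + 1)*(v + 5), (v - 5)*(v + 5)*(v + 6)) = v^2 - 25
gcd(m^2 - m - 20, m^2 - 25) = m - 5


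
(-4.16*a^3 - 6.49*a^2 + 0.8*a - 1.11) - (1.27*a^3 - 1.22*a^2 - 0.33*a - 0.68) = -5.43*a^3 - 5.27*a^2 + 1.13*a - 0.43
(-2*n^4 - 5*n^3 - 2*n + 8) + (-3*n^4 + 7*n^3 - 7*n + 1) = -5*n^4 + 2*n^3 - 9*n + 9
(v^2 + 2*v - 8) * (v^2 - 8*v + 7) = v^4 - 6*v^3 - 17*v^2 + 78*v - 56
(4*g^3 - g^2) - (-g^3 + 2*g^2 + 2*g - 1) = 5*g^3 - 3*g^2 - 2*g + 1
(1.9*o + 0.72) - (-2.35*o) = 4.25*o + 0.72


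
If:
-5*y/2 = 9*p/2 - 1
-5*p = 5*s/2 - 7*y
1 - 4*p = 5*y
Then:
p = 1/5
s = -36/125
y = 1/25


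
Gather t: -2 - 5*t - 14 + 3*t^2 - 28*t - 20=3*t^2 - 33*t - 36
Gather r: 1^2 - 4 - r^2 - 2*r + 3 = -r^2 - 2*r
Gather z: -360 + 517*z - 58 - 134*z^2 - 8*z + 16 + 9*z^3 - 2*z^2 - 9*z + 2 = 9*z^3 - 136*z^2 + 500*z - 400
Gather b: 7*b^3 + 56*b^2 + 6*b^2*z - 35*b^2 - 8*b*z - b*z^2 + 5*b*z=7*b^3 + b^2*(6*z + 21) + b*(-z^2 - 3*z)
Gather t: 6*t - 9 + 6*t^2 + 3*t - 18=6*t^2 + 9*t - 27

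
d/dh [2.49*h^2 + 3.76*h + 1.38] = 4.98*h + 3.76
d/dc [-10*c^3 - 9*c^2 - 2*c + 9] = -30*c^2 - 18*c - 2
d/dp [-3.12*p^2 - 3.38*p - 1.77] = -6.24*p - 3.38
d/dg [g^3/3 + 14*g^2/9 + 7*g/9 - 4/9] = g^2 + 28*g/9 + 7/9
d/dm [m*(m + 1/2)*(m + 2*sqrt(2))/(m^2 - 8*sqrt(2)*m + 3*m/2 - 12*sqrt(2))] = (4*m^4 - 64*sqrt(2)*m^3 + 12*m^3 - 152*sqrt(2)*m^2 - 125*m^2 - 384*m - 48*sqrt(2)*m - 96)/(4*m^4 - 64*sqrt(2)*m^3 + 12*m^3 - 192*sqrt(2)*m^2 + 521*m^2 - 144*sqrt(2)*m + 1536*m + 1152)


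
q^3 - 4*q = q*(q - 2)*(q + 2)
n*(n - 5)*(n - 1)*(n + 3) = n^4 - 3*n^3 - 13*n^2 + 15*n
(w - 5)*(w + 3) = w^2 - 2*w - 15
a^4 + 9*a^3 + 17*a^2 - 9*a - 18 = (a - 1)*(a + 1)*(a + 3)*(a + 6)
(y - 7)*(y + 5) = y^2 - 2*y - 35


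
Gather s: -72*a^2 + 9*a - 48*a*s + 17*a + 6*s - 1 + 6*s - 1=-72*a^2 + 26*a + s*(12 - 48*a) - 2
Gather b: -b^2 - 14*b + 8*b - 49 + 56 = -b^2 - 6*b + 7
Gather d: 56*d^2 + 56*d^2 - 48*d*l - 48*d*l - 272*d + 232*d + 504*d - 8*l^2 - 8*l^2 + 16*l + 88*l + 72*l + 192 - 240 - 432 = 112*d^2 + d*(464 - 96*l) - 16*l^2 + 176*l - 480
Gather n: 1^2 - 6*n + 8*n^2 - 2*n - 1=8*n^2 - 8*n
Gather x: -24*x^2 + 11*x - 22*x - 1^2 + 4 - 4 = -24*x^2 - 11*x - 1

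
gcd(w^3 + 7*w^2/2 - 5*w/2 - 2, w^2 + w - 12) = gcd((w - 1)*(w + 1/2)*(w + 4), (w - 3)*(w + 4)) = w + 4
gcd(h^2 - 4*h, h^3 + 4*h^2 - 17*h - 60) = h - 4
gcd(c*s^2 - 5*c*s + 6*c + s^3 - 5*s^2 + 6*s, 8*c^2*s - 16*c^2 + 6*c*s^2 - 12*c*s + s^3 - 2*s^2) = s - 2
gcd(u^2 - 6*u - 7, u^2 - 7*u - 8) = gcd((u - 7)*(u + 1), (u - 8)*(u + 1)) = u + 1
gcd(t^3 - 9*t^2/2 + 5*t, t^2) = t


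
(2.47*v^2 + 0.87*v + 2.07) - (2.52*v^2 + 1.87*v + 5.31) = -0.0499999999999998*v^2 - 1.0*v - 3.24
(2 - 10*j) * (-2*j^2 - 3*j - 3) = 20*j^3 + 26*j^2 + 24*j - 6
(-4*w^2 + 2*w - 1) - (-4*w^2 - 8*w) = 10*w - 1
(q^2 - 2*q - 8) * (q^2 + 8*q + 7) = q^4 + 6*q^3 - 17*q^2 - 78*q - 56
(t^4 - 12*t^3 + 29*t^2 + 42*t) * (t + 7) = t^5 - 5*t^4 - 55*t^3 + 245*t^2 + 294*t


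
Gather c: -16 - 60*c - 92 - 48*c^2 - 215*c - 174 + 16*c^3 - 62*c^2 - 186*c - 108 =16*c^3 - 110*c^2 - 461*c - 390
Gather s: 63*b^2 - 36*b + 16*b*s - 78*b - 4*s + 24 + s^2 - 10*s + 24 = 63*b^2 - 114*b + s^2 + s*(16*b - 14) + 48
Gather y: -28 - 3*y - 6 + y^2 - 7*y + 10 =y^2 - 10*y - 24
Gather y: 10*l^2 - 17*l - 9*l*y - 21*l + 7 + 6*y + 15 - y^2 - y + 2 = 10*l^2 - 38*l - y^2 + y*(5 - 9*l) + 24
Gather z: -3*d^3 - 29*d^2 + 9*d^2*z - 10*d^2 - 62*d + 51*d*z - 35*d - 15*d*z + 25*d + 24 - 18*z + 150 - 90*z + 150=-3*d^3 - 39*d^2 - 72*d + z*(9*d^2 + 36*d - 108) + 324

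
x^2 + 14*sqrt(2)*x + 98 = (x + 7*sqrt(2))^2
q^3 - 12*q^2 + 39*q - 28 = (q - 7)*(q - 4)*(q - 1)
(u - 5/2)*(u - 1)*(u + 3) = u^3 - u^2/2 - 8*u + 15/2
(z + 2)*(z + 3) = z^2 + 5*z + 6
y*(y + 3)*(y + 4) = y^3 + 7*y^2 + 12*y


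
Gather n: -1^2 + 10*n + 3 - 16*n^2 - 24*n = -16*n^2 - 14*n + 2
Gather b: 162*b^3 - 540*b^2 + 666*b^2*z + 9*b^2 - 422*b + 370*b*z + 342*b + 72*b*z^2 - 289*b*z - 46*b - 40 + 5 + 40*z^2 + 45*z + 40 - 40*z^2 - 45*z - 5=162*b^3 + b^2*(666*z - 531) + b*(72*z^2 + 81*z - 126)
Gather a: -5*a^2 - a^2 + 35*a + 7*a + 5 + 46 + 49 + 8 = -6*a^2 + 42*a + 108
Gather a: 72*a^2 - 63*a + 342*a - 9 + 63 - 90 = 72*a^2 + 279*a - 36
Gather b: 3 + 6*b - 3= 6*b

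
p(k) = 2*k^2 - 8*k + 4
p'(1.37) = -2.52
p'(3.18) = 4.72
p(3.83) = 2.70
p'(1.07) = -3.72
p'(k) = 4*k - 8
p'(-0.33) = -9.32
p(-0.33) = 6.86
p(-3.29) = 51.97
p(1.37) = -3.21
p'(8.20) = 24.80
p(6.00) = 28.00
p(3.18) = -1.22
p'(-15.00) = -68.00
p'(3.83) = 7.32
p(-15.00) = 574.00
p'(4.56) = 10.24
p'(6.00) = 16.00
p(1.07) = -2.27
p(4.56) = 9.11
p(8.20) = 72.88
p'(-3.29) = -21.16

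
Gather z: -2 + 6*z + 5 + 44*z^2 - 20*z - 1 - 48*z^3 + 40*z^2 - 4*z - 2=-48*z^3 + 84*z^2 - 18*z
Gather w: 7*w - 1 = 7*w - 1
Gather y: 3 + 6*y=6*y + 3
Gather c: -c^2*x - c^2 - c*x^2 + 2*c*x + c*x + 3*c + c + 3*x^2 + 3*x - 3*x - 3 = c^2*(-x - 1) + c*(-x^2 + 3*x + 4) + 3*x^2 - 3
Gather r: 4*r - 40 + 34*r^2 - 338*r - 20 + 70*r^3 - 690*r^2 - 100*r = 70*r^3 - 656*r^2 - 434*r - 60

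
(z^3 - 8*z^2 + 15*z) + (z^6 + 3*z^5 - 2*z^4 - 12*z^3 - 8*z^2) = z^6 + 3*z^5 - 2*z^4 - 11*z^3 - 16*z^2 + 15*z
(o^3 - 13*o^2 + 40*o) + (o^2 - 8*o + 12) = o^3 - 12*o^2 + 32*o + 12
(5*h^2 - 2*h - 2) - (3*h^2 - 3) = 2*h^2 - 2*h + 1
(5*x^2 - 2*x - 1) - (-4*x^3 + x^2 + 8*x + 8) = 4*x^3 + 4*x^2 - 10*x - 9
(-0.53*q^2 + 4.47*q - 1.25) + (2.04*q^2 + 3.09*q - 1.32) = 1.51*q^2 + 7.56*q - 2.57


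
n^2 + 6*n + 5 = (n + 1)*(n + 5)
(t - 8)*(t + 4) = t^2 - 4*t - 32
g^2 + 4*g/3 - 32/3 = (g - 8/3)*(g + 4)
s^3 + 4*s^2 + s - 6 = (s - 1)*(s + 2)*(s + 3)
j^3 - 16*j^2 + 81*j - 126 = (j - 7)*(j - 6)*(j - 3)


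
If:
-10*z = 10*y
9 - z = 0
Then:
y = -9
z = 9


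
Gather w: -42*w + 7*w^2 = 7*w^2 - 42*w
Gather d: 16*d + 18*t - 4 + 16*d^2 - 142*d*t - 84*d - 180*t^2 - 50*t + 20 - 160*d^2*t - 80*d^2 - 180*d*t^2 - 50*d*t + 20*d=d^2*(-160*t - 64) + d*(-180*t^2 - 192*t - 48) - 180*t^2 - 32*t + 16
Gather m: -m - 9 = -m - 9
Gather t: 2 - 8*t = 2 - 8*t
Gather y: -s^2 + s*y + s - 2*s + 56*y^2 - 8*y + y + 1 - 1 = -s^2 - s + 56*y^2 + y*(s - 7)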